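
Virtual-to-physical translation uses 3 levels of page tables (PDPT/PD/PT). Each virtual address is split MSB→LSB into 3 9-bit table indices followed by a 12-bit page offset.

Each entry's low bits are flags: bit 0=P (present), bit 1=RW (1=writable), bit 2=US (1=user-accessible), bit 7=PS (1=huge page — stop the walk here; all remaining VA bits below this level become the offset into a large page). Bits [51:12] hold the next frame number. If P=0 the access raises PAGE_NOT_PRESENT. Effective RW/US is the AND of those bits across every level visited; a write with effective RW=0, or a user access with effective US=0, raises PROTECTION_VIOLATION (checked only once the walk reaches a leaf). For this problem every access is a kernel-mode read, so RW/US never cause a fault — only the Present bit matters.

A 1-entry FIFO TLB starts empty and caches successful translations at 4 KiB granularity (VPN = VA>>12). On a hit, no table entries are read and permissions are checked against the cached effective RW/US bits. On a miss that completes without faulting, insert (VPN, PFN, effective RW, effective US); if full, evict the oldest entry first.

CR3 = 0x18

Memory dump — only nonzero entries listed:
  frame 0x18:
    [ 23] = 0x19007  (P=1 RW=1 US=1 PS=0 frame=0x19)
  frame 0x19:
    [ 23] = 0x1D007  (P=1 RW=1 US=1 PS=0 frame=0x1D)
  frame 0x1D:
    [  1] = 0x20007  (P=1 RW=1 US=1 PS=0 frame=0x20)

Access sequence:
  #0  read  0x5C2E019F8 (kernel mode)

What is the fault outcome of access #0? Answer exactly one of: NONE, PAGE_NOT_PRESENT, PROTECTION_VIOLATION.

Trace:
#0 VA=0x5C2E019F8 (r,kernel):
  L0: frame=0x18 idx=23 entry=0x19007 [P=1 RW=1 US=1 PS=0]
  L1: frame=0x19 idx=23 entry=0x1D007 [P=1 RW=1 US=1 PS=0]
  L2: frame=0x1D idx=1 entry=0x20007 [P=1 RW=1 US=1 PS=0]
  ⇒ phys 0x209F8  [3 reads]

Access #0 fault: NONE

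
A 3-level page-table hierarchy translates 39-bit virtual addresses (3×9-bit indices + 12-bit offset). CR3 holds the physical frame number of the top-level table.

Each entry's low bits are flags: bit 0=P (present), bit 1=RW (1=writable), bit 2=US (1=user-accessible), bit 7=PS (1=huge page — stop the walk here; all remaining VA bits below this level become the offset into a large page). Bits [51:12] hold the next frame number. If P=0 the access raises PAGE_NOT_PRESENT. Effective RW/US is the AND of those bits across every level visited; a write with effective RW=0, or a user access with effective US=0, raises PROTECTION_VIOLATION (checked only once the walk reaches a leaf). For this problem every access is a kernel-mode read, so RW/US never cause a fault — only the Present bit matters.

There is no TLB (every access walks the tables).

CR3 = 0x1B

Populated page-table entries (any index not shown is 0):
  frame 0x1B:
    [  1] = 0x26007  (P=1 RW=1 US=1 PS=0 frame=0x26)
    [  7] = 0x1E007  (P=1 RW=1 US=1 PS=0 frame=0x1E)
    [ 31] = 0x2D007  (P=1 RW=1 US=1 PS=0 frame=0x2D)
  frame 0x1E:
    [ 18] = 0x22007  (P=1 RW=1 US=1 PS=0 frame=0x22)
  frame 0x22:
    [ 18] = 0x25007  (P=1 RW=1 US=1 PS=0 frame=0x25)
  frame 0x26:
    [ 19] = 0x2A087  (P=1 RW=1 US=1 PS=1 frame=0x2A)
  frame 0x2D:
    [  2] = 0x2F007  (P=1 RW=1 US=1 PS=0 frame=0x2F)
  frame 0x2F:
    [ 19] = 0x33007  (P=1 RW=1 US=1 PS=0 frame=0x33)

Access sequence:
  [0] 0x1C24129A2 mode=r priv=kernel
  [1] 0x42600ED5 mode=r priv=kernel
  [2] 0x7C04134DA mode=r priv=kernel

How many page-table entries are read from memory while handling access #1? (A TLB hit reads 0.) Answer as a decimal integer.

Walk each access:
#0 VA=0x1C24129A2 (r,kernel):
  L0: frame=0x1B idx=7 entry=0x1E007 [P=1 RW=1 US=1 PS=0]
  L1: frame=0x1E idx=18 entry=0x22007 [P=1 RW=1 US=1 PS=0]
  L2: frame=0x22 idx=18 entry=0x25007 [P=1 RW=1 US=1 PS=0]
  ⇒ phys 0x259A2  [3 reads]
#1 VA=0x42600ED5 (r,kernel):
  L0: frame=0x1B idx=1 entry=0x26007 [P=1 RW=1 US=1 PS=0]
  L1: frame=0x26 idx=19 entry=0x2A087 [P=1 RW=1 US=1 PS=1]
  ⇒ phys 0x2AED5 (huge @L1)  [2 reads]
#2 VA=0x7C04134DA (r,kernel):
  L0: frame=0x1B idx=31 entry=0x2D007 [P=1 RW=1 US=1 PS=0]
  L1: frame=0x2D idx=2 entry=0x2F007 [P=1 RW=1 US=1 PS=0]
  L2: frame=0x2F idx=19 entry=0x33007 [P=1 RW=1 US=1 PS=0]
  ⇒ phys 0x334DA  [3 reads]

Entries read for #1: 2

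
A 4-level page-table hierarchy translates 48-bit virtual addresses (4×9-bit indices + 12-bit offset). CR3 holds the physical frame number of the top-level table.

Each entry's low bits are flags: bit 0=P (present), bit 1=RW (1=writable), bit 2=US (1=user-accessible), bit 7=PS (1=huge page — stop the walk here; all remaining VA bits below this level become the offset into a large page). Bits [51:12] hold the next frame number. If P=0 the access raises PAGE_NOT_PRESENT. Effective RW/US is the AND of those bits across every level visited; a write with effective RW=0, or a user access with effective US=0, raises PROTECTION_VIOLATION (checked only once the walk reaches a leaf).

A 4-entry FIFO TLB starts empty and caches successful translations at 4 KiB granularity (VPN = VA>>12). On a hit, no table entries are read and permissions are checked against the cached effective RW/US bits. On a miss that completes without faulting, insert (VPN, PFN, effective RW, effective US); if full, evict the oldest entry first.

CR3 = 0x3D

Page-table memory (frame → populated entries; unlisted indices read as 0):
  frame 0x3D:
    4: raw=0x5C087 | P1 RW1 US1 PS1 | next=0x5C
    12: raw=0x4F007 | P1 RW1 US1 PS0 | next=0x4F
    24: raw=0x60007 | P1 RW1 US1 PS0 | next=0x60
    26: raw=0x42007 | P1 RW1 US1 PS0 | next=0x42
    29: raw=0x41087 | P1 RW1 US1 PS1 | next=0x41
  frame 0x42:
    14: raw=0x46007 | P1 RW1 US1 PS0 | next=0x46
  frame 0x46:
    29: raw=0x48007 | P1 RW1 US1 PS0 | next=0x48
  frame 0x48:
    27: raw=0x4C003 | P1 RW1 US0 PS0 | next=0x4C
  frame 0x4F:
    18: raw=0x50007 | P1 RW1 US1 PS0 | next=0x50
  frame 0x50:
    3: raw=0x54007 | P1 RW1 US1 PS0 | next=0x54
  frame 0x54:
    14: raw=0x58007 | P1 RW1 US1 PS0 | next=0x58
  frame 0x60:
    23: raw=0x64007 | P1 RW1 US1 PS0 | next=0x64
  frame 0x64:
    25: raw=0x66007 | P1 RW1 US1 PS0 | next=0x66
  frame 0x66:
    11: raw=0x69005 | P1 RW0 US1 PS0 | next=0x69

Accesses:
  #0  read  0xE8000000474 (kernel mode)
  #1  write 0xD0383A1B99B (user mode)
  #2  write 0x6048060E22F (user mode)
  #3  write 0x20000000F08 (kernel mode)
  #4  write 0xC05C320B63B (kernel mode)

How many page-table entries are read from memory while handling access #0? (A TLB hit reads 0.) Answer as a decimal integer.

Trace:
#0 VA=0xE8000000474 (r,kernel):
  [0] read 0x3D idx=29: raw=0x41087 flags P=1 W=1 U=1 S=1
  ✓ 0x41474 (huge @L0)  — 1 lookups
#1 VA=0xD0383A1B99B (w,user):
  [0] read 0x3D idx=26: raw=0x42007 flags P=1 W=1 U=1 S=0
  [1] read 0x42 idx=14: raw=0x46007 flags P=1 W=1 U=1 S=0
  [2] read 0x46 idx=29: raw=0x48007 flags P=1 W=1 U=1 S=0
  [3] read 0x48 idx=27: raw=0x4C003 flags P=1 W=1 U=0 S=0
  ⇒ fault: PROTECTION_VIOLATION  — 4 lookups
#2 VA=0x6048060E22F (w,user):
  [0] read 0x3D idx=12: raw=0x4F007 flags P=1 W=1 U=1 S=0
  [1] read 0x4F idx=18: raw=0x50007 flags P=1 W=1 U=1 S=0
  [2] read 0x50 idx=3: raw=0x54007 flags P=1 W=1 U=1 S=0
  [3] read 0x54 idx=14: raw=0x58007 flags P=1 W=1 U=1 S=0
  ✓ 0x5822F  — 4 lookups
#3 VA=0x20000000F08 (w,kernel):
  [0] read 0x3D idx=4: raw=0x5C087 flags P=1 W=1 U=1 S=1
  ✓ 0x5CF08 (huge @L0)  — 1 lookups
#4 VA=0xC05C320B63B (w,kernel):
  [0] read 0x3D idx=24: raw=0x60007 flags P=1 W=1 U=1 S=0
  [1] read 0x60 idx=23: raw=0x64007 flags P=1 W=1 U=1 S=0
  [2] read 0x64 idx=25: raw=0x66007 flags P=1 W=1 U=1 S=0
  [3] read 0x66 idx=11: raw=0x69005 flags P=1 W=0 U=1 S=0
  ⇒ fault: PROTECTION_VIOLATION  — 4 lookups

Entries read for #0: 1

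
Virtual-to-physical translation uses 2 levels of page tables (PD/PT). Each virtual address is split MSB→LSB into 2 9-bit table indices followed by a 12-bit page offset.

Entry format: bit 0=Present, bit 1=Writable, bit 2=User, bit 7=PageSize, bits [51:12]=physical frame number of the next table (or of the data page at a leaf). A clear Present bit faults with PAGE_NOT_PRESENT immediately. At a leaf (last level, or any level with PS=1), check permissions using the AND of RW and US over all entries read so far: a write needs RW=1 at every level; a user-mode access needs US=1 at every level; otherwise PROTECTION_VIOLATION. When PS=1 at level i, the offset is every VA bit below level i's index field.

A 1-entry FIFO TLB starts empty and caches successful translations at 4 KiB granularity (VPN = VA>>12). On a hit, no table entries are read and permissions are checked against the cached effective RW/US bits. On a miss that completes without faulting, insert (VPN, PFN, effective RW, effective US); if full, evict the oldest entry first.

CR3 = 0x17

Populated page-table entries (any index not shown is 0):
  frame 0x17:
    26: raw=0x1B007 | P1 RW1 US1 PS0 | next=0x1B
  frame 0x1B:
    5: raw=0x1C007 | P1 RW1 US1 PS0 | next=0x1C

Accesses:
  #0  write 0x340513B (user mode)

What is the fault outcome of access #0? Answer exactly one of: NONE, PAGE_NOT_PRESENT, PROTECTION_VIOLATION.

Trace:
#0 VA=0x340513B (w,user):
  lvl0: tbl 0x17, slot 26 ⇒ 0x1B007 (P1/RW1/US1/PS0)
  lvl1: tbl 0x1B, slot 5 ⇒ 0x1C007 (P1/RW1/US1/PS0)
  ⇒ phys 0x1C13B  [2 reads]

Access #0 fault: NONE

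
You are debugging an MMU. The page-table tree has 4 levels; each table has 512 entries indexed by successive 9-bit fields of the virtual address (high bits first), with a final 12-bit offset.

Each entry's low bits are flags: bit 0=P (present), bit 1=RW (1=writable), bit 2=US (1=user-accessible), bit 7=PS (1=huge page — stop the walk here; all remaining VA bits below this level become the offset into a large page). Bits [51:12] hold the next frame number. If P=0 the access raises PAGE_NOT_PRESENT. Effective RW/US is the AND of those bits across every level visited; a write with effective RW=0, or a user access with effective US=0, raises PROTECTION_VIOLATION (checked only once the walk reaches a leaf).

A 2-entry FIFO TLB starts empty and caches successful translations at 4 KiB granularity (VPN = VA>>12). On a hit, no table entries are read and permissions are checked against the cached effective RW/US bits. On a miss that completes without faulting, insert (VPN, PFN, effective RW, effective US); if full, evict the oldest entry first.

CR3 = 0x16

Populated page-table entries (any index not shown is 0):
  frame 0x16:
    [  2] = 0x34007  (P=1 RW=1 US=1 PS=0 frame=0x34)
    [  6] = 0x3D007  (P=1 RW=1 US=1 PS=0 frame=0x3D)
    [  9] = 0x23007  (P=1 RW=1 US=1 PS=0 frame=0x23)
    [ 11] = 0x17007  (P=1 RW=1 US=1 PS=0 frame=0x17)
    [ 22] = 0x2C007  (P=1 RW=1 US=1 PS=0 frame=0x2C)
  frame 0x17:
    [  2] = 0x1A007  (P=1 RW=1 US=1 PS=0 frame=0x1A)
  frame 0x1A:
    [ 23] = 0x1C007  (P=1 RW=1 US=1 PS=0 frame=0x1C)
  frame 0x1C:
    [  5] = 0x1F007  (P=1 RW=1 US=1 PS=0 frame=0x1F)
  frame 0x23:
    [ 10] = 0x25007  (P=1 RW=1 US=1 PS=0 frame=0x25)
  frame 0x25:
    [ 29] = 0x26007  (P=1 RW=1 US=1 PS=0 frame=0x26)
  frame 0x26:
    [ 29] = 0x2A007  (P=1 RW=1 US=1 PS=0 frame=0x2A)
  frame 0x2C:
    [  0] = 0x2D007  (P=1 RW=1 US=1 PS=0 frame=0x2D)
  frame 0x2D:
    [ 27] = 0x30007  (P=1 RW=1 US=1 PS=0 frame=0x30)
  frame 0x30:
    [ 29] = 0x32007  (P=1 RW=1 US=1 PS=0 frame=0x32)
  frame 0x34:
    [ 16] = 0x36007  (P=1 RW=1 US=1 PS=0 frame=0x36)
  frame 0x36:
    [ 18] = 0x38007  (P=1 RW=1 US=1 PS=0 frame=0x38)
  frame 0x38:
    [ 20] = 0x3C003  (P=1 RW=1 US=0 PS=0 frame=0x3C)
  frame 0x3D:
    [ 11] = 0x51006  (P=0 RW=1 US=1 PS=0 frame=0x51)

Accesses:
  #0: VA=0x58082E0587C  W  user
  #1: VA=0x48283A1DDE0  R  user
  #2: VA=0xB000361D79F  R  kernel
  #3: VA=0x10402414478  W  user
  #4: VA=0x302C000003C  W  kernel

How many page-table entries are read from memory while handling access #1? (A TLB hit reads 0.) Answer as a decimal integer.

Trace:
#0 VA=0x58082E0587C (w,user):
  L0: frame=0x16 idx=11 entry=0x17007 [P=1 RW=1 US=1 PS=0]
  L1: frame=0x17 idx=2 entry=0x1A007 [P=1 RW=1 US=1 PS=0]
  L2: frame=0x1A idx=23 entry=0x1C007 [P=1 RW=1 US=1 PS=0]
  L3: frame=0x1C idx=5 entry=0x1F007 [P=1 RW=1 US=1 PS=0]
  → PA=0x1F87C  (4 entries read)
#1 VA=0x48283A1DDE0 (r,user):
  L0: frame=0x16 idx=9 entry=0x23007 [P=1 RW=1 US=1 PS=0]
  L1: frame=0x23 idx=10 entry=0x25007 [P=1 RW=1 US=1 PS=0]
  L2: frame=0x25 idx=29 entry=0x26007 [P=1 RW=1 US=1 PS=0]
  L3: frame=0x26 idx=29 entry=0x2A007 [P=1 RW=1 US=1 PS=0]
  → PA=0x2ADE0  (4 entries read)
#2 VA=0xB000361D79F (r,kernel):
  L0: frame=0x16 idx=22 entry=0x2C007 [P=1 RW=1 US=1 PS=0]
  L1: frame=0x2C idx=0 entry=0x2D007 [P=1 RW=1 US=1 PS=0]
  L2: frame=0x2D idx=27 entry=0x30007 [P=1 RW=1 US=1 PS=0]
  L3: frame=0x30 idx=29 entry=0x32007 [P=1 RW=1 US=1 PS=0]
  → PA=0x3279F  (4 entries read)
#3 VA=0x10402414478 (w,user):
  L0: frame=0x16 idx=2 entry=0x34007 [P=1 RW=1 US=1 PS=0]
  L1: frame=0x34 idx=16 entry=0x36007 [P=1 RW=1 US=1 PS=0]
  L2: frame=0x36 idx=18 entry=0x38007 [P=1 RW=1 US=1 PS=0]
  L3: frame=0x38 idx=20 entry=0x3C003 [P=1 RW=1 US=0 PS=0]
  → PROTECTION_VIOLATION  (4 entries read)
#4 VA=0x302C000003C (w,kernel):
  L0: frame=0x16 idx=6 entry=0x3D007 [P=1 RW=1 US=1 PS=0]
  L1: frame=0x3D idx=11 entry=0x51006 [P=0 RW=1 US=1 PS=0]
  → PAGE_NOT_PRESENT  (2 entries read)

Entries read for #1: 4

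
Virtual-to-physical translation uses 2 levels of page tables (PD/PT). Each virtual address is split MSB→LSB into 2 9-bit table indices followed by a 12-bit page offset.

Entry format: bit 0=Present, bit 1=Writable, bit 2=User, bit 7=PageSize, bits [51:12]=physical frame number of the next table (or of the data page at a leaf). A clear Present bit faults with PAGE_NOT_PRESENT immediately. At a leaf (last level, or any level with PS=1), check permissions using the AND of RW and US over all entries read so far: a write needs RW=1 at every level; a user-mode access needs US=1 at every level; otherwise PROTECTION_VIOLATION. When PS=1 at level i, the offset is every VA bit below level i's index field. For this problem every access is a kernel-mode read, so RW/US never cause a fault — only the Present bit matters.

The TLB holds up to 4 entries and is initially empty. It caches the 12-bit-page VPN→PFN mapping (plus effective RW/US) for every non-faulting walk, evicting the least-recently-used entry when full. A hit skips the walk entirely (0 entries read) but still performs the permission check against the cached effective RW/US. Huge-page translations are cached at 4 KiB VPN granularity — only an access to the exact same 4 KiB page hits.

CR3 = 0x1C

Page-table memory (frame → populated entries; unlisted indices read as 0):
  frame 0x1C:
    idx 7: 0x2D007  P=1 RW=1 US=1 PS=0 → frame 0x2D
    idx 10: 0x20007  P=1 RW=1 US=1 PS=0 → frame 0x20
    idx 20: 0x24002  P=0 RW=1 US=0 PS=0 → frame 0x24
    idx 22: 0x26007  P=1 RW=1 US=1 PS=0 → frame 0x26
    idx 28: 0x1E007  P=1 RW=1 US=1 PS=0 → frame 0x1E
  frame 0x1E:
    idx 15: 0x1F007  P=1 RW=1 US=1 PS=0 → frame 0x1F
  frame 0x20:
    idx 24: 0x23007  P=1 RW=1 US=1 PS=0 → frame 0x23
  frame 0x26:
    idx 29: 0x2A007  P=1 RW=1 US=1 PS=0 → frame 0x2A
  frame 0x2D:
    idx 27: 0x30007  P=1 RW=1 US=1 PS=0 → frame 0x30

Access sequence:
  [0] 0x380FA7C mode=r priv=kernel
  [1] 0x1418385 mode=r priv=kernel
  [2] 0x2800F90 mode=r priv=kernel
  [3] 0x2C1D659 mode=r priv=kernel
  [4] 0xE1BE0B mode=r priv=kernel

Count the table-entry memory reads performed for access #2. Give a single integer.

Per-access translation:
#0 VA=0x380FA7C (r,kernel):
  L0 @0x1C[28] → 0x1E007  P=1,RW=1,US=1,PS=0
  L1 @0x1E[15] → 0x1F007  P=1,RW=1,US=1,PS=0
  ⇒ phys 0x1FA7C  [2 reads]
#1 VA=0x1418385 (r,kernel):
  L0 @0x1C[10] → 0x20007  P=1,RW=1,US=1,PS=0
  L1 @0x20[24] → 0x23007  P=1,RW=1,US=1,PS=0
  ⇒ phys 0x23385  [2 reads]
#2 VA=0x2800F90 (r,kernel):
  L0 @0x1C[20] → 0x24002  P=0,RW=1,US=0,PS=0
  ⇒ fault: PAGE_NOT_PRESENT  — 1 lookups
#3 VA=0x2C1D659 (r,kernel):
  L0 @0x1C[22] → 0x26007  P=1,RW=1,US=1,PS=0
  L1 @0x26[29] → 0x2A007  P=1,RW=1,US=1,PS=0
  ⇒ phys 0x2A659  [2 reads]
#4 VA=0xE1BE0B (r,kernel):
  L0 @0x1C[7] → 0x2D007  P=1,RW=1,US=1,PS=0
  L1 @0x2D[27] → 0x30007  P=1,RW=1,US=1,PS=0
  ⇒ phys 0x30E0B  [2 reads]

Entries read for #2: 1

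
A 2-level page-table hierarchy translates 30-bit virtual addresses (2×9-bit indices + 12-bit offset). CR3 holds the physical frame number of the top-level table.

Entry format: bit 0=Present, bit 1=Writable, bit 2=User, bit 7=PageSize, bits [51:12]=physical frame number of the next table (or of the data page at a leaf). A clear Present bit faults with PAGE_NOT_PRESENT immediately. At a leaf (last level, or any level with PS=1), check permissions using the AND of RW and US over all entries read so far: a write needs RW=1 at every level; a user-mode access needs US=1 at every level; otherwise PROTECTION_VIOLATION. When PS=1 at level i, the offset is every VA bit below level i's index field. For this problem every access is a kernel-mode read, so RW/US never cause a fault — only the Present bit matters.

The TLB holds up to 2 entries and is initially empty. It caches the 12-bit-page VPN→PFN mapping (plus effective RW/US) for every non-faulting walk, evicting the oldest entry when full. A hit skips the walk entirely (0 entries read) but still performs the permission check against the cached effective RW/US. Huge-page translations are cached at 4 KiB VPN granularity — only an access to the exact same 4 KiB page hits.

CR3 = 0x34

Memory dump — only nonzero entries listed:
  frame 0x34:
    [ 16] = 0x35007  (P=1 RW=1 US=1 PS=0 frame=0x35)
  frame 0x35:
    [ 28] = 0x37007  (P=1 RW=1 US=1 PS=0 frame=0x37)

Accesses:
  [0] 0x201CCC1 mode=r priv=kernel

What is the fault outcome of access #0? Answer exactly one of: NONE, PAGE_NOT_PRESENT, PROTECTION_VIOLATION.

Trace:
#0 VA=0x201CCC1 (r,kernel):
  [0] read 0x34 idx=16: raw=0x35007 flags P=1 W=1 U=1 S=0
  [1] read 0x35 idx=28: raw=0x37007 flags P=1 W=1 U=1 S=0
  ⇒ phys 0x37CC1  [2 reads]

Access #0 fault: NONE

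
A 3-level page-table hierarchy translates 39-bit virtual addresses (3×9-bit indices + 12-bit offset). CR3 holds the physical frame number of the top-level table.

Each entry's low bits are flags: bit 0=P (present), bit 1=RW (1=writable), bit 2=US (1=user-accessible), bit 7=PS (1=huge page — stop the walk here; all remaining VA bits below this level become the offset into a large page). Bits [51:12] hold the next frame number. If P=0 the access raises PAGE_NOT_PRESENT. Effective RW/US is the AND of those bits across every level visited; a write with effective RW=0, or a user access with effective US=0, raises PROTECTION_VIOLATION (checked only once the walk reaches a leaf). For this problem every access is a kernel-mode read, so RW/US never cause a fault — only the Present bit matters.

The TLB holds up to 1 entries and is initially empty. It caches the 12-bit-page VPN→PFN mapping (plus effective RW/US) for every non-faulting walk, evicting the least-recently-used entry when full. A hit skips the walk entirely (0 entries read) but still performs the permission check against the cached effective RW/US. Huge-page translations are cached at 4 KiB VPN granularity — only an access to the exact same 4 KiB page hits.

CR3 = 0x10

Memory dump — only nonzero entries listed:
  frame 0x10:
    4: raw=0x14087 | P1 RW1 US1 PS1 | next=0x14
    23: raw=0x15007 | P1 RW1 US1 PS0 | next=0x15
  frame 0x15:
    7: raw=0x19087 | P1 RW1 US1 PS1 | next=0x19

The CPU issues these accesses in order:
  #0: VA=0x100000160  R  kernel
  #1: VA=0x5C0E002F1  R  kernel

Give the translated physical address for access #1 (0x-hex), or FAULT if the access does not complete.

Walk each access:
#0 VA=0x100000160 (r,kernel):
  L0: frame=0x10 idx=4 entry=0x14087 [P=1 RW=1 US=1 PS=1]
  ⇒ phys 0x14160 (huge @L0)  [1 reads]
#1 VA=0x5C0E002F1 (r,kernel):
  L0: frame=0x10 idx=23 entry=0x15007 [P=1 RW=1 US=1 PS=0]
  L1: frame=0x15 idx=7 entry=0x19087 [P=1 RW=1 US=1 PS=1]
  ⇒ phys 0x192F1 (huge @L1)  [2 reads]

Access #1 PA: 0x192F1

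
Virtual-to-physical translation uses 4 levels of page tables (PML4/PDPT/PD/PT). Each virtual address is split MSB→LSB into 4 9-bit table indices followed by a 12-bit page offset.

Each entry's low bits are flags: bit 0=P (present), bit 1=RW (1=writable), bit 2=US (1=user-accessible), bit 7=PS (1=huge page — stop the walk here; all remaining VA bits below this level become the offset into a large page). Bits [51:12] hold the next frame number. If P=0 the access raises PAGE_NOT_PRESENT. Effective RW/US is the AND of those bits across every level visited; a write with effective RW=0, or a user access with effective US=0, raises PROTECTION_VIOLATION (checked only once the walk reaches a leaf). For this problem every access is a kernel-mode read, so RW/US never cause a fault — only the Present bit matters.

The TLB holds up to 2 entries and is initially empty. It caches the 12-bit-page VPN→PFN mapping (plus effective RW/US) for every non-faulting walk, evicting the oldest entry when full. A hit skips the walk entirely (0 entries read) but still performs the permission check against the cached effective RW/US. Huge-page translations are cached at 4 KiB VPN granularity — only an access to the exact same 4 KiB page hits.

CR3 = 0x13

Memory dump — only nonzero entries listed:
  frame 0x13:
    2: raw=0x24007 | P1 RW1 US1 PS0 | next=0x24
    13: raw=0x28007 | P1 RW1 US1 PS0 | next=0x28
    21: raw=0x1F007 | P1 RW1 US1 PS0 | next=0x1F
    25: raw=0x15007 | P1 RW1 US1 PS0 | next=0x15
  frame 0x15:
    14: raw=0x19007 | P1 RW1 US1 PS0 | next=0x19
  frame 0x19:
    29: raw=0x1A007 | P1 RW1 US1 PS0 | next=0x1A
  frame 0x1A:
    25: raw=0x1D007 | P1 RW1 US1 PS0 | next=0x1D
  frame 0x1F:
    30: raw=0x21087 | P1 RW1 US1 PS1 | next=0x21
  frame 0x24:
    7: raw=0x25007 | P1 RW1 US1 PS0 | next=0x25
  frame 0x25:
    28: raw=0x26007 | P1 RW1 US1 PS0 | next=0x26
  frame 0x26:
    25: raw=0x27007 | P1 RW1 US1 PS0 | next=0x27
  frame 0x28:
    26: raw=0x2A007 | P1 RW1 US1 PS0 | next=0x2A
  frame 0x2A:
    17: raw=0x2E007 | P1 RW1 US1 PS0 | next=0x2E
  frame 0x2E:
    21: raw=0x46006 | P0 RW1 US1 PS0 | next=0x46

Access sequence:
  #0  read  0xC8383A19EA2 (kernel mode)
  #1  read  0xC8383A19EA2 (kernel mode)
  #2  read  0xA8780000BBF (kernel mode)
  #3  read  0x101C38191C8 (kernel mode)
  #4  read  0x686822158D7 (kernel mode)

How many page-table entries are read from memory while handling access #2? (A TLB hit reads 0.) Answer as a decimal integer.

Trace:
#0 VA=0xC8383A19EA2 (r,kernel):
  L0: frame=0x13 idx=25 entry=0x15007 [P=1 RW=1 US=1 PS=0]
  L1: frame=0x15 idx=14 entry=0x19007 [P=1 RW=1 US=1 PS=0]
  L2: frame=0x19 idx=29 entry=0x1A007 [P=1 RW=1 US=1 PS=0]
  L3: frame=0x1A idx=25 entry=0x1D007 [P=1 RW=1 US=1 PS=0]
  ✓ 0x1DEA2  — 4 lookups
#1 VA=0xC8383A19EA2 (r,kernel):
  TLB hit vpn=0xC8383A19 → PA=0x1DEA2
#2 VA=0xA8780000BBF (r,kernel):
  L0: frame=0x13 idx=21 entry=0x1F007 [P=1 RW=1 US=1 PS=0]
  L1: frame=0x1F idx=30 entry=0x21087 [P=1 RW=1 US=1 PS=1]
  ✓ 0x21BBF (huge @L1)  — 2 lookups
#3 VA=0x101C38191C8 (r,kernel):
  L0: frame=0x13 idx=2 entry=0x24007 [P=1 RW=1 US=1 PS=0]
  L1: frame=0x24 idx=7 entry=0x25007 [P=1 RW=1 US=1 PS=0]
  L2: frame=0x25 idx=28 entry=0x26007 [P=1 RW=1 US=1 PS=0]
  L3: frame=0x26 idx=25 entry=0x27007 [P=1 RW=1 US=1 PS=0]
  ✓ 0x271C8  — 4 lookups
#4 VA=0x686822158D7 (r,kernel):
  L0: frame=0x13 idx=13 entry=0x28007 [P=1 RW=1 US=1 PS=0]
  L1: frame=0x28 idx=26 entry=0x2A007 [P=1 RW=1 US=1 PS=0]
  L2: frame=0x2A idx=17 entry=0x2E007 [P=1 RW=1 US=1 PS=0]
  L3: frame=0x2E idx=21 entry=0x46006 [P=0 RW=1 US=1 PS=0]
  ⇒ fault: PAGE_NOT_PRESENT  — 4 lookups

Entries read for #2: 2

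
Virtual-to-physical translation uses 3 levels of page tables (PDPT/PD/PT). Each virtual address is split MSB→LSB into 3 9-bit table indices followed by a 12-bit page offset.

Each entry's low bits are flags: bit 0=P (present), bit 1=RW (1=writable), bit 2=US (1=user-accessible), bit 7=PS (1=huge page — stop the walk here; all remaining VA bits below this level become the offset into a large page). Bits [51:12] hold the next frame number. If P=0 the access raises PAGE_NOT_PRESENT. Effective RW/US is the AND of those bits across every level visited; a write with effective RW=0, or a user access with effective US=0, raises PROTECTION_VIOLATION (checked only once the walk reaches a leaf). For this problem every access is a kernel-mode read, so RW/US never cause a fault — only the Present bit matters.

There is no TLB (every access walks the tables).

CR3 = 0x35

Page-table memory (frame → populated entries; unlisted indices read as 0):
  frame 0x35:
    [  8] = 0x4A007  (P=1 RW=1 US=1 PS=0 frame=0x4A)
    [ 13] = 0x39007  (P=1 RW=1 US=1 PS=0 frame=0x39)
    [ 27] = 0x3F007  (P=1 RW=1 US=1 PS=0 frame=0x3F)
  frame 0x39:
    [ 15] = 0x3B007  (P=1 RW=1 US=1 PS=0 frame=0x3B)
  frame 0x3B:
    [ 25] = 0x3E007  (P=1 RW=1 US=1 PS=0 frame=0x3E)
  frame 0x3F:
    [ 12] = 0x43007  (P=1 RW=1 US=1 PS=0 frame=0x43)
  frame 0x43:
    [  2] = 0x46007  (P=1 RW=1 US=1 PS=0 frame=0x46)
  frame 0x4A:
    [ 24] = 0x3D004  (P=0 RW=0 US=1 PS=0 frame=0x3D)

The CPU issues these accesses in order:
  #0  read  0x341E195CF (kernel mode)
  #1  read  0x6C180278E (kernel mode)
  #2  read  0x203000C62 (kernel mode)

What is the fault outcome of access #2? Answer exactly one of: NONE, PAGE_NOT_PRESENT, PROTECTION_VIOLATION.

Walk each access:
#0 VA=0x341E195CF (r,kernel):
  L0: frame=0x35 idx=13 entry=0x39007 [P=1 RW=1 US=1 PS=0]
  L1: frame=0x39 idx=15 entry=0x3B007 [P=1 RW=1 US=1 PS=0]
  L2: frame=0x3B idx=25 entry=0x3E007 [P=1 RW=1 US=1 PS=0]
  ✓ 0x3E5CF  — 3 lookups
#1 VA=0x6C180278E (r,kernel):
  L0: frame=0x35 idx=27 entry=0x3F007 [P=1 RW=1 US=1 PS=0]
  L1: frame=0x3F idx=12 entry=0x43007 [P=1 RW=1 US=1 PS=0]
  L2: frame=0x43 idx=2 entry=0x46007 [P=1 RW=1 US=1 PS=0]
  ✓ 0x4678E  — 3 lookups
#2 VA=0x203000C62 (r,kernel):
  L0: frame=0x35 idx=8 entry=0x4A007 [P=1 RW=1 US=1 PS=0]
  L1: frame=0x4A idx=24 entry=0x3D004 [P=0 RW=0 US=1 PS=0]
  ⇒ fault: PAGE_NOT_PRESENT  — 2 lookups

Access #2 fault: PAGE_NOT_PRESENT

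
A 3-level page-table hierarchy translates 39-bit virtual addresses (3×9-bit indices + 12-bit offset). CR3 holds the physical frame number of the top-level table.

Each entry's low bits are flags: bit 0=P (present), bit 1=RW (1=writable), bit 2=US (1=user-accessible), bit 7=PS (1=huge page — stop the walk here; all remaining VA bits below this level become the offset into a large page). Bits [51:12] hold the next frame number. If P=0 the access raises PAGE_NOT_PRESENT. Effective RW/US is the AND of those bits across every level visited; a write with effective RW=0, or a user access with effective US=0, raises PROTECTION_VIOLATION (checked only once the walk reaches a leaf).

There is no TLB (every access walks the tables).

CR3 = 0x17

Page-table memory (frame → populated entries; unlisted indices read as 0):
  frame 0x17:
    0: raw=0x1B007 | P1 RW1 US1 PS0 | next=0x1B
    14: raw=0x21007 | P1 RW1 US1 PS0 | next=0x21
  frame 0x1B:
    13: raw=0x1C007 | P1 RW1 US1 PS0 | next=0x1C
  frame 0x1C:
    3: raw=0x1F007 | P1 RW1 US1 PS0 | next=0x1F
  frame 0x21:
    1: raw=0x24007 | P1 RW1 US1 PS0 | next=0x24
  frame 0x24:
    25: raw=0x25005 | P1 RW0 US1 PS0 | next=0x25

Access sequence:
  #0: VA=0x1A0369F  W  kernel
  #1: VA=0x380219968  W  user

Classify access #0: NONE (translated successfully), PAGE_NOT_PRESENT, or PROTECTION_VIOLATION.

Per-access translation:
#0 VA=0x1A0369F (w,kernel):
  L0: frame=0x17 idx=0 entry=0x1B007 [P=1 RW=1 US=1 PS=0]
  L1: frame=0x1B idx=13 entry=0x1C007 [P=1 RW=1 US=1 PS=0]
  L2: frame=0x1C idx=3 entry=0x1F007 [P=1 RW=1 US=1 PS=0]
  ✓ 0x1F69F  — 3 lookups
#1 VA=0x380219968 (w,user):
  L0: frame=0x17 idx=14 entry=0x21007 [P=1 RW=1 US=1 PS=0]
  L1: frame=0x21 idx=1 entry=0x24007 [P=1 RW=1 US=1 PS=0]
  L2: frame=0x24 idx=25 entry=0x25005 [P=1 RW=0 US=1 PS=0]
  ⇒ fault: PROTECTION_VIOLATION  — 3 lookups

Access #0 fault: NONE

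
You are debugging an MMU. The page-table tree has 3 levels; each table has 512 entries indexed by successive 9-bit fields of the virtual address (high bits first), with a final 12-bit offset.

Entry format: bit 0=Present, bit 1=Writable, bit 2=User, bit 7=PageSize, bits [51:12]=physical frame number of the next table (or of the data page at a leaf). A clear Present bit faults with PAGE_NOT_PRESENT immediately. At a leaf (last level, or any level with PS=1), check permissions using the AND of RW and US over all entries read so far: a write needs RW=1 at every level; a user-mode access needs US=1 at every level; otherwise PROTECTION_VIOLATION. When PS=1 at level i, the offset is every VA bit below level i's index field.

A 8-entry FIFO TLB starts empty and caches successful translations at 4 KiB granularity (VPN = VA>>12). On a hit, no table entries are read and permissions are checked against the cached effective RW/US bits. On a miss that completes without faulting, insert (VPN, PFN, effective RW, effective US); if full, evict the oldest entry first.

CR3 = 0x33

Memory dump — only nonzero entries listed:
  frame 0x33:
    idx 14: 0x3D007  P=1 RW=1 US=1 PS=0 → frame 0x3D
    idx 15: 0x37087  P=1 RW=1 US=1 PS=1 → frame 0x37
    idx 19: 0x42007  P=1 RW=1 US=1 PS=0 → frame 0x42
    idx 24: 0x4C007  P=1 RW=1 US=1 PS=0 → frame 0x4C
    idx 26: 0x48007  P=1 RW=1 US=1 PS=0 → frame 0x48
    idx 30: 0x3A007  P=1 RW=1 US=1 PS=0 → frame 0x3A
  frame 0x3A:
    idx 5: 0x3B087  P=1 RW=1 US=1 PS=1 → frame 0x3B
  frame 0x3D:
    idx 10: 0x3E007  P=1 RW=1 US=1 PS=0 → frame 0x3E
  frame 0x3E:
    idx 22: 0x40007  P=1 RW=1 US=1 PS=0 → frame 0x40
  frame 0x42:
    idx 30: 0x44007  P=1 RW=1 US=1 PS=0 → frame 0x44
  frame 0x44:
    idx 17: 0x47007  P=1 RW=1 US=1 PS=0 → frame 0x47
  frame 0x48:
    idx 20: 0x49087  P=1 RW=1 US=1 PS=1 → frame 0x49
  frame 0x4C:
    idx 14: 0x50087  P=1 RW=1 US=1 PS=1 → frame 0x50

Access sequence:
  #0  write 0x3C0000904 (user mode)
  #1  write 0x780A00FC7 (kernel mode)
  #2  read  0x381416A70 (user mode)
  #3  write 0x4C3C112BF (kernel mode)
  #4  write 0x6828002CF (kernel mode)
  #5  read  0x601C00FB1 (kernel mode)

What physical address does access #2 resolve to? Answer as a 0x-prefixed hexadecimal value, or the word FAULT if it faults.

Per-access translation:
#0 VA=0x3C0000904 (w,user):
  L0: frame=0x33 idx=15 entry=0x37087 [P=1 RW=1 US=1 PS=1]
  ⇒ phys 0x37904 (huge @L0)  [1 reads]
#1 VA=0x780A00FC7 (w,kernel):
  L0: frame=0x33 idx=30 entry=0x3A007 [P=1 RW=1 US=1 PS=0]
  L1: frame=0x3A idx=5 entry=0x3B087 [P=1 RW=1 US=1 PS=1]
  ⇒ phys 0x3BFC7 (huge @L1)  [2 reads]
#2 VA=0x381416A70 (r,user):
  L0: frame=0x33 idx=14 entry=0x3D007 [P=1 RW=1 US=1 PS=0]
  L1: frame=0x3D idx=10 entry=0x3E007 [P=1 RW=1 US=1 PS=0]
  L2: frame=0x3E idx=22 entry=0x40007 [P=1 RW=1 US=1 PS=0]
  ⇒ phys 0x40A70  [3 reads]
#3 VA=0x4C3C112BF (w,kernel):
  L0: frame=0x33 idx=19 entry=0x42007 [P=1 RW=1 US=1 PS=0]
  L1: frame=0x42 idx=30 entry=0x44007 [P=1 RW=1 US=1 PS=0]
  L2: frame=0x44 idx=17 entry=0x47007 [P=1 RW=1 US=1 PS=0]
  ⇒ phys 0x472BF  [3 reads]
#4 VA=0x6828002CF (w,kernel):
  L0: frame=0x33 idx=26 entry=0x48007 [P=1 RW=1 US=1 PS=0]
  L1: frame=0x48 idx=20 entry=0x49087 [P=1 RW=1 US=1 PS=1]
  ⇒ phys 0x492CF (huge @L1)  [2 reads]
#5 VA=0x601C00FB1 (r,kernel):
  L0: frame=0x33 idx=24 entry=0x4C007 [P=1 RW=1 US=1 PS=0]
  L1: frame=0x4C idx=14 entry=0x50087 [P=1 RW=1 US=1 PS=1]
  ⇒ phys 0x50FB1 (huge @L1)  [2 reads]

Access #2 PA: 0x40A70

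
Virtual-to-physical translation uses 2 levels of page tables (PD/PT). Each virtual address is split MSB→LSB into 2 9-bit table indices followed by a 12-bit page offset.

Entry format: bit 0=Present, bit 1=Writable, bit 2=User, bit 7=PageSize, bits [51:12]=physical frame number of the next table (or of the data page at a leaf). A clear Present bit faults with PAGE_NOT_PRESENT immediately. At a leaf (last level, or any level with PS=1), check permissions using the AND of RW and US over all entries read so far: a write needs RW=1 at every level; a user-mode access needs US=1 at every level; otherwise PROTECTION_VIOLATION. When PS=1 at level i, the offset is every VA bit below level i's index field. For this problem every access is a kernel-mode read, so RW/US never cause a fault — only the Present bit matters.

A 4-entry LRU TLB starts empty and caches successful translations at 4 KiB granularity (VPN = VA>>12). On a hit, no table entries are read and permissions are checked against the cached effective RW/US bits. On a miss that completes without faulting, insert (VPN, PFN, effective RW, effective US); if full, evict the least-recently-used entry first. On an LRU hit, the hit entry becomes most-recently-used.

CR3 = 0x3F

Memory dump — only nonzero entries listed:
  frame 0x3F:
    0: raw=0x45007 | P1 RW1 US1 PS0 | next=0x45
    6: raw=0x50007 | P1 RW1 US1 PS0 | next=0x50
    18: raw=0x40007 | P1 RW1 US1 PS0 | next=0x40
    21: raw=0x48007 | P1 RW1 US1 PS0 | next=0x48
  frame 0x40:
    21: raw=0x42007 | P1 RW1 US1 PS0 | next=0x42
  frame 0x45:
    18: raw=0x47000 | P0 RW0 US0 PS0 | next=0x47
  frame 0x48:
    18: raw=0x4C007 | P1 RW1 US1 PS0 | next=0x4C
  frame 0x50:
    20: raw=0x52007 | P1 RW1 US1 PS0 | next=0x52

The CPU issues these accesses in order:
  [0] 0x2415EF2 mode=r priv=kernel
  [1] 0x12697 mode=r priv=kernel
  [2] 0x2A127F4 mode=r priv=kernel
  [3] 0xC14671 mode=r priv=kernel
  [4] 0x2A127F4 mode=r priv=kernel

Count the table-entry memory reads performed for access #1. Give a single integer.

Per-access translation:
#0 VA=0x2415EF2 (r,kernel):
  lvl0: tbl 0x3F, slot 18 ⇒ 0x40007 (P1/RW1/US1/PS0)
  lvl1: tbl 0x40, slot 21 ⇒ 0x42007 (P1/RW1/US1/PS0)
  ⇒ phys 0x42EF2  [2 reads]
#1 VA=0x12697 (r,kernel):
  lvl0: tbl 0x3F, slot 0 ⇒ 0x45007 (P1/RW1/US1/PS0)
  lvl1: tbl 0x45, slot 18 ⇒ 0x47000 (P0/RW0/US0/PS0)
  ✗ PAGE_NOT_PRESENT  [2 reads]
#2 VA=0x2A127F4 (r,kernel):
  lvl0: tbl 0x3F, slot 21 ⇒ 0x48007 (P1/RW1/US1/PS0)
  lvl1: tbl 0x48, slot 18 ⇒ 0x4C007 (P1/RW1/US1/PS0)
  ⇒ phys 0x4C7F4  [2 reads]
#3 VA=0xC14671 (r,kernel):
  lvl0: tbl 0x3F, slot 6 ⇒ 0x50007 (P1/RW1/US1/PS0)
  lvl1: tbl 0x50, slot 20 ⇒ 0x52007 (P1/RW1/US1/PS0)
  ⇒ phys 0x52671  [2 reads]
#4 VA=0x2A127F4 (r,kernel):
  TLB hit vpn=0x2A12 → PA=0x4C7F4

Entries read for #1: 2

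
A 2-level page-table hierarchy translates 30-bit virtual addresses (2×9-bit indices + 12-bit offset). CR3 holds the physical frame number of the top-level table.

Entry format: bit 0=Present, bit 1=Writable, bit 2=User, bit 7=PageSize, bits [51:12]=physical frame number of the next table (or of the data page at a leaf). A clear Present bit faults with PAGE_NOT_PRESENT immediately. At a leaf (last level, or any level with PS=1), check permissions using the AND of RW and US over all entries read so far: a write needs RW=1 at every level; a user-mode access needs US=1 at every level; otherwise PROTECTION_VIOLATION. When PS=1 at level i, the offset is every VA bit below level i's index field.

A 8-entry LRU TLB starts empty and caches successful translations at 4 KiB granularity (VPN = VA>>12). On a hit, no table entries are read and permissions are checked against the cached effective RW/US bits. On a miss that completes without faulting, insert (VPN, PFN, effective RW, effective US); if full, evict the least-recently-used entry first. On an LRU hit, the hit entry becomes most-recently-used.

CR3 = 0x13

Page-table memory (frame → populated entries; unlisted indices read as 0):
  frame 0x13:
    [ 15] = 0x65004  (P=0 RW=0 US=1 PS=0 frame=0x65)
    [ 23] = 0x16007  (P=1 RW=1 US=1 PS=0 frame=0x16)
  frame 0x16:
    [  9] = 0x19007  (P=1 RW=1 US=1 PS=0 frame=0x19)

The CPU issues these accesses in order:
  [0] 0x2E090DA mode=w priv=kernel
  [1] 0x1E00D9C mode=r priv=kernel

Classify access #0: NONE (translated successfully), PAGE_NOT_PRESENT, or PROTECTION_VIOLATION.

Per-access translation:
#0 VA=0x2E090DA (w,kernel):
  lvl0: tbl 0x13, slot 23 ⇒ 0x16007 (P1/RW1/US1/PS0)
  lvl1: tbl 0x16, slot 9 ⇒ 0x19007 (P1/RW1/US1/PS0)
  ⇒ phys 0x190DA  [2 reads]
#1 VA=0x1E00D9C (r,kernel):
  lvl0: tbl 0x13, slot 15 ⇒ 0x65004 (P0/RW0/US1/PS0)
  ⇒ fault: PAGE_NOT_PRESENT  — 1 lookups

Access #0 fault: NONE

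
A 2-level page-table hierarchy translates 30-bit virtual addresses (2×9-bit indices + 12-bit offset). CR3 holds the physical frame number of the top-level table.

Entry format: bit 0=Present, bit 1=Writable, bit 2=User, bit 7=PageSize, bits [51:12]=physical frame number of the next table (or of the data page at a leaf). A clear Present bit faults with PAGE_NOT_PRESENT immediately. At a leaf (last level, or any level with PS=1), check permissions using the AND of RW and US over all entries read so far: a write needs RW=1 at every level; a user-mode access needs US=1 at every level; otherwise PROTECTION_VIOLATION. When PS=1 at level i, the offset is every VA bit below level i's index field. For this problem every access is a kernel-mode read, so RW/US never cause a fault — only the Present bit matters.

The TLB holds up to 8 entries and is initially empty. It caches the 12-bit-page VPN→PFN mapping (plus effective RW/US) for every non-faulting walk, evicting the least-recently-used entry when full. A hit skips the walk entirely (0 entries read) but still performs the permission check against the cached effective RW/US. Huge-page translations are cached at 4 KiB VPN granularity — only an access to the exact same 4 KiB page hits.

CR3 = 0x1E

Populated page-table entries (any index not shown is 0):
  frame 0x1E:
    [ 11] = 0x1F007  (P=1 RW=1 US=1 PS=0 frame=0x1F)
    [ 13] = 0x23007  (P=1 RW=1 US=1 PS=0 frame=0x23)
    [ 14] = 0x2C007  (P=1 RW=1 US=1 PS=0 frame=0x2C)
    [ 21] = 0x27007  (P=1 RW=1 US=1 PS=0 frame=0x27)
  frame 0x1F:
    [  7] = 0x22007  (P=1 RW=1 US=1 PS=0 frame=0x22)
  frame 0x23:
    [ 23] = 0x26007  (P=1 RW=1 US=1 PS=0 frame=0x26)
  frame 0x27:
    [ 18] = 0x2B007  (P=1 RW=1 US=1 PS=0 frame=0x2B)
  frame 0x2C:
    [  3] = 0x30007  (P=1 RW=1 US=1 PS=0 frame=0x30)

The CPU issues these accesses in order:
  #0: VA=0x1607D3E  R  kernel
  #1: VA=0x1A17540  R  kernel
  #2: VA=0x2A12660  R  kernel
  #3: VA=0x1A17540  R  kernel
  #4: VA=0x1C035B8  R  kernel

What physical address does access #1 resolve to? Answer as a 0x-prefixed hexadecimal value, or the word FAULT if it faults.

Trace:
#0 VA=0x1607D3E (r,kernel):
  L0: frame=0x1E idx=11 entry=0x1F007 [P=1 RW=1 US=1 PS=0]
  L1: frame=0x1F idx=7 entry=0x22007 [P=1 RW=1 US=1 PS=0]
  ⇒ phys 0x22D3E  [2 reads]
#1 VA=0x1A17540 (r,kernel):
  L0: frame=0x1E idx=13 entry=0x23007 [P=1 RW=1 US=1 PS=0]
  L1: frame=0x23 idx=23 entry=0x26007 [P=1 RW=1 US=1 PS=0]
  ⇒ phys 0x26540  [2 reads]
#2 VA=0x2A12660 (r,kernel):
  L0: frame=0x1E idx=21 entry=0x27007 [P=1 RW=1 US=1 PS=0]
  L1: frame=0x27 idx=18 entry=0x2B007 [P=1 RW=1 US=1 PS=0]
  ⇒ phys 0x2B660  [2 reads]
#3 VA=0x1A17540 (r,kernel):
  TLB hit vpn=0x1A17 → PA=0x26540
#4 VA=0x1C035B8 (r,kernel):
  L0: frame=0x1E idx=14 entry=0x2C007 [P=1 RW=1 US=1 PS=0]
  L1: frame=0x2C idx=3 entry=0x30007 [P=1 RW=1 US=1 PS=0]
  ⇒ phys 0x305B8  [2 reads]

Access #1 PA: 0x26540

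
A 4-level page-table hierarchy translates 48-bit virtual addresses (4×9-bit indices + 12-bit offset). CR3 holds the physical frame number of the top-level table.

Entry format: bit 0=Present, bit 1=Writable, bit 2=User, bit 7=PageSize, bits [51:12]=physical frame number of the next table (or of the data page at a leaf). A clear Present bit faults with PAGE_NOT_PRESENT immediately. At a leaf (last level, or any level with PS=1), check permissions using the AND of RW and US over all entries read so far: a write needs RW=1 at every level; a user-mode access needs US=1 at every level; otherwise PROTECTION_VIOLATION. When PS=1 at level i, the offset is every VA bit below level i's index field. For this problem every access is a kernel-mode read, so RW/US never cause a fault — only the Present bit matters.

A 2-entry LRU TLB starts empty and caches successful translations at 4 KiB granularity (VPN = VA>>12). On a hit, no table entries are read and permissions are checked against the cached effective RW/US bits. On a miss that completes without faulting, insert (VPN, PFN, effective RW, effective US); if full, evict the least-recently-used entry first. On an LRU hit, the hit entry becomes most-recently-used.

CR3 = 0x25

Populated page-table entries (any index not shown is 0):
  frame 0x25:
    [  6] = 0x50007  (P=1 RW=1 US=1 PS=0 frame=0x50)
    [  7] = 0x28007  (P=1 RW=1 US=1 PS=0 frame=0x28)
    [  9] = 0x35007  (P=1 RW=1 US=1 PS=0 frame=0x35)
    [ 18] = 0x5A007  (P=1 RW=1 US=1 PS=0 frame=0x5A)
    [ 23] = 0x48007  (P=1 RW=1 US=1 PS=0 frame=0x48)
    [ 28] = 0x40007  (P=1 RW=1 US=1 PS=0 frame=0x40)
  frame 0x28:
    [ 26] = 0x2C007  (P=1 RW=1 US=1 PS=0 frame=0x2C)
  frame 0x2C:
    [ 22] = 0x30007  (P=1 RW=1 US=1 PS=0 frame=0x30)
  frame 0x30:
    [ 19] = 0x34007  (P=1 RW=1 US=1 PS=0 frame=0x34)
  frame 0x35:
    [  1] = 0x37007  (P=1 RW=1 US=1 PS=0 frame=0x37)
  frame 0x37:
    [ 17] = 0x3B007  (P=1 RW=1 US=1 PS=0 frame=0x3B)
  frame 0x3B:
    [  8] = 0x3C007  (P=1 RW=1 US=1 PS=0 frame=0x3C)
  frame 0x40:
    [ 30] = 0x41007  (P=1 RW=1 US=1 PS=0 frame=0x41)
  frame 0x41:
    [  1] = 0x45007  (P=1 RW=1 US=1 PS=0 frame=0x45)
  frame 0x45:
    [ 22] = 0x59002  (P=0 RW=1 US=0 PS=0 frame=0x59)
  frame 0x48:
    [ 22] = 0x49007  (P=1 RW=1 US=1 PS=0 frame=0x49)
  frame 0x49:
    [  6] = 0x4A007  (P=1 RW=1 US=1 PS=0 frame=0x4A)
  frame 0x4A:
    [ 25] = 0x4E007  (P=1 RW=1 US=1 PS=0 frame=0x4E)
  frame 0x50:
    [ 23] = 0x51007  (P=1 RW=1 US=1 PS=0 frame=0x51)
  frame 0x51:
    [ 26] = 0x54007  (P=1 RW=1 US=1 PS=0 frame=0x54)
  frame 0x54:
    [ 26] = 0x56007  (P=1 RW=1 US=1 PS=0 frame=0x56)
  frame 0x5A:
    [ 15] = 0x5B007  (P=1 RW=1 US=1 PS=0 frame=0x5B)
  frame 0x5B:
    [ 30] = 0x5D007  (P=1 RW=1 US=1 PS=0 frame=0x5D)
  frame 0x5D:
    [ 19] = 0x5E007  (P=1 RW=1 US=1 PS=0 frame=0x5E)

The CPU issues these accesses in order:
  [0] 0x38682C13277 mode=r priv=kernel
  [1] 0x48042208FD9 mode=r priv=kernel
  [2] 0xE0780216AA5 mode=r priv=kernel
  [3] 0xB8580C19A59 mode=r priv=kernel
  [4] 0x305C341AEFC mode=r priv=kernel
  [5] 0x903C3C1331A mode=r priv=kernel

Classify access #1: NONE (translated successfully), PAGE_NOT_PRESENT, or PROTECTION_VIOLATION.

Per-access translation:
#0 VA=0x38682C13277 (r,kernel):
  L0: frame=0x25 idx=7 entry=0x28007 [P=1 RW=1 US=1 PS=0]
  L1: frame=0x28 idx=26 entry=0x2C007 [P=1 RW=1 US=1 PS=0]
  L2: frame=0x2C idx=22 entry=0x30007 [P=1 RW=1 US=1 PS=0]
  L3: frame=0x30 idx=19 entry=0x34007 [P=1 RW=1 US=1 PS=0]
  ⇒ phys 0x34277  [4 reads]
#1 VA=0x48042208FD9 (r,kernel):
  L0: frame=0x25 idx=9 entry=0x35007 [P=1 RW=1 US=1 PS=0]
  L1: frame=0x35 idx=1 entry=0x37007 [P=1 RW=1 US=1 PS=0]
  L2: frame=0x37 idx=17 entry=0x3B007 [P=1 RW=1 US=1 PS=0]
  L3: frame=0x3B idx=8 entry=0x3C007 [P=1 RW=1 US=1 PS=0]
  ⇒ phys 0x3CFD9  [4 reads]
#2 VA=0xE0780216AA5 (r,kernel):
  L0: frame=0x25 idx=28 entry=0x40007 [P=1 RW=1 US=1 PS=0]
  L1: frame=0x40 idx=30 entry=0x41007 [P=1 RW=1 US=1 PS=0]
  L2: frame=0x41 idx=1 entry=0x45007 [P=1 RW=1 US=1 PS=0]
  L3: frame=0x45 idx=22 entry=0x59002 [P=0 RW=1 US=0 PS=0]
  → PAGE_NOT_PRESENT  (4 entries read)
#3 VA=0xB8580C19A59 (r,kernel):
  L0: frame=0x25 idx=23 entry=0x48007 [P=1 RW=1 US=1 PS=0]
  L1: frame=0x48 idx=22 entry=0x49007 [P=1 RW=1 US=1 PS=0]
  L2: frame=0x49 idx=6 entry=0x4A007 [P=1 RW=1 US=1 PS=0]
  L3: frame=0x4A idx=25 entry=0x4E007 [P=1 RW=1 US=1 PS=0]
  ⇒ phys 0x4EA59  [4 reads]
#4 VA=0x305C341AEFC (r,kernel):
  L0: frame=0x25 idx=6 entry=0x50007 [P=1 RW=1 US=1 PS=0]
  L1: frame=0x50 idx=23 entry=0x51007 [P=1 RW=1 US=1 PS=0]
  L2: frame=0x51 idx=26 entry=0x54007 [P=1 RW=1 US=1 PS=0]
  L3: frame=0x54 idx=26 entry=0x56007 [P=1 RW=1 US=1 PS=0]
  ⇒ phys 0x56EFC  [4 reads]
#5 VA=0x903C3C1331A (r,kernel):
  L0: frame=0x25 idx=18 entry=0x5A007 [P=1 RW=1 US=1 PS=0]
  L1: frame=0x5A idx=15 entry=0x5B007 [P=1 RW=1 US=1 PS=0]
  L2: frame=0x5B idx=30 entry=0x5D007 [P=1 RW=1 US=1 PS=0]
  L3: frame=0x5D idx=19 entry=0x5E007 [P=1 RW=1 US=1 PS=0]
  ⇒ phys 0x5E31A  [4 reads]

Access #1 fault: NONE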